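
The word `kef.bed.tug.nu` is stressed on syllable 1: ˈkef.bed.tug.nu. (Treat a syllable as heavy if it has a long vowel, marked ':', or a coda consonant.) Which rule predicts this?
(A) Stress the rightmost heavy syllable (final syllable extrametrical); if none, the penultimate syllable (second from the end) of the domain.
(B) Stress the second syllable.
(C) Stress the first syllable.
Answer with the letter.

Rule A → syllable 3 (observed: 1).
Rule B → syllable 2 (observed: 1).
Rule C → syllable 1 ✓.

C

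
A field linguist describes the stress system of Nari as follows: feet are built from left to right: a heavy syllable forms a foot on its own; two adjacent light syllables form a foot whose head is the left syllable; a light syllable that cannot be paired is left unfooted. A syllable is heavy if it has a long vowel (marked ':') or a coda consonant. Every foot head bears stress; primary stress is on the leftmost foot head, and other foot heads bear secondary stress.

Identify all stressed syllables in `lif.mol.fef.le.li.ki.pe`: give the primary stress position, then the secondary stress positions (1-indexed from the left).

Weights: 1 lif H, 2 mol H, 3 fef H, 4 le L, 5 li L, 6 ki L, 7 pe L.
Parse left to right (heavy = foot alone; LL = one foot; stranded L unfooted): (ˈlif) (ˈmol) (ˈfef) (ˈle.li) (ˈki.pe).
Foot heads: 1, 2, 3, 4, 6.
Primary stress on the leftmost head = syllable 1.
Secondary stress on 2, 3, 4, 6: ˈlif.ˌmol.ˌfef.ˌle.li.ˌki.pe.

primary 1, secondary 2, 3, 4, 6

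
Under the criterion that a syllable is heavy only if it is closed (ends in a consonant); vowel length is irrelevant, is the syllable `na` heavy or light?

`na`: short vowel, open (no coda). Open (no coda) → light.

light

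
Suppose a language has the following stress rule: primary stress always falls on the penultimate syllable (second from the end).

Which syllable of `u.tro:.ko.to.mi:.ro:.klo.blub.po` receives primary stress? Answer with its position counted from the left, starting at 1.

The word has 9 syllables; the penultimate syllable (second from the end) is syllable 8 (blub).
Primary stress: syllable 8 → u.tro:.ko.to.mi:.ro:.klo.ˈblub.po.

8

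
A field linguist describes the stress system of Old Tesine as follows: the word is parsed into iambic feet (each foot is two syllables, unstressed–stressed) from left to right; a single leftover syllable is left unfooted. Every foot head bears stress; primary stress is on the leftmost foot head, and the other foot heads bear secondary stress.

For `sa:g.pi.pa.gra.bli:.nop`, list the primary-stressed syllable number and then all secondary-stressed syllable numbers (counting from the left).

primary 2, secondary 4, 6

Parse left to right into iambic (σˈσ) feet: (sa:g.ˈpi) (pa.ˈgra) (bli:.ˈnop).
Foot heads (stressed positions): 2, 4, 6.
End Rule Leftmost: primary stress on the leftmost head = syllable 2.
Secondary stress on 4, 6: sa:g.ˈpi.pa.ˌgra.bli:.ˌnop.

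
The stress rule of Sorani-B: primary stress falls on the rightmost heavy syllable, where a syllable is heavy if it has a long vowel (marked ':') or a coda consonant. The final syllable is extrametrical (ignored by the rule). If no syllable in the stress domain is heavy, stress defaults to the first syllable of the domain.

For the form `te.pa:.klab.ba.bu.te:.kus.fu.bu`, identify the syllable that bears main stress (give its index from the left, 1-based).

7

The final syllable (9, bu) is extrametrical; the stress domain is syllables 1–8.
Weights: 1 te L, 2 pa: H, 3 klab H, 4 ba L, 5 bu L, 6 te: H, 7 kus H, 8 fu L.
Heavy syllables in the domain: 2, 3, 6, 7. The rightmost is syllable 7 (kus).
Primary stress: syllable 7 → te.pa:.klab.ba.bu.te:.ˈkus.fu.bu.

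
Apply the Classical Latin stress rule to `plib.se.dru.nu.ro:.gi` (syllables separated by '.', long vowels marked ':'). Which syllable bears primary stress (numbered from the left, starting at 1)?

Classical Latin: stress the penult if heavy (long vowel or closed), else the antepenult.
Weights: 4 nu L, 5 ro: H, 6 gi L.
The penult (syllable 5, ro:) is heavy, so it takes stress.
Stress on syllable 5: plib.se.dru.nu.ˈro:.gi.

5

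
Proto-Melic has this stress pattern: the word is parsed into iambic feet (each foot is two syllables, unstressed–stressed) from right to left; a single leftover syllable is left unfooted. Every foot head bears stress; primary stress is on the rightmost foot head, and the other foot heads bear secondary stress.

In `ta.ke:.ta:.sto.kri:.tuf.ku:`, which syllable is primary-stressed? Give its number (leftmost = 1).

Parse right to left into iambic (σˈσ) feet: ta (ke:.ˈta:) (sto.ˈkri:) (tuf.ˈku:). Syllable 1 is left unfooted.
Foot heads (stressed positions): 3, 5, 7.
End Rule Rightmost: primary stress on the rightmost head = syllable 7.
Primary stress: syllable 7 → ta.ke:.ta:.sto.kri:.tuf.ˈku:.

7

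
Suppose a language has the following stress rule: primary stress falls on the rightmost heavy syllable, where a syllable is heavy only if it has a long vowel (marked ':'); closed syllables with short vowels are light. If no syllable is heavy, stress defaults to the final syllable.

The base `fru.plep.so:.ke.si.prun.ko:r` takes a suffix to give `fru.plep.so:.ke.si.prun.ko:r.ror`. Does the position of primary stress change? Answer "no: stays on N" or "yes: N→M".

no: stays on 7

Base `fru.plep.so:.ke.si.prun.ko:r` (7 syllables):
  Weights: 1 fru L, 2 plep L, 3 so: H, 4 ke L, 5 si L, 6 prun L, 7 ko:r H.
  Heavy syllables in the domain: 3, 7. The rightmost is syllable 7 (ko:r).
  → primary stress on syllable 7.
Suffixed `fru.plep.so:.ke.si.prun.ko:r.ror` (8 syllables):
  Weights: 1 fru L, 2 plep L, 3 so: H, 4 ke L, 5 si L, 6 prun L, 7 ko:r H, 8 ror L.
  Heavy syllables in the domain: 3, 7. The rightmost is syllable 7 (ko:r).
  → primary stress on syllable 7.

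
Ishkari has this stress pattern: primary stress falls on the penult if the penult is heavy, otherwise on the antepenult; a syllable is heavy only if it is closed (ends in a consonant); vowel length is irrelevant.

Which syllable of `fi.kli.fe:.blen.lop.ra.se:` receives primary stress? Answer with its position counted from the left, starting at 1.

5

Weights: 5 lop H, 6 ra L, 7 se: L.
The penult (syllable 6, ra) is light, so stress falls on the antepenult (syllable 5, lop).
Primary stress: syllable 5 → fi.kli.fe:.blen.ˈlop.ra.se:.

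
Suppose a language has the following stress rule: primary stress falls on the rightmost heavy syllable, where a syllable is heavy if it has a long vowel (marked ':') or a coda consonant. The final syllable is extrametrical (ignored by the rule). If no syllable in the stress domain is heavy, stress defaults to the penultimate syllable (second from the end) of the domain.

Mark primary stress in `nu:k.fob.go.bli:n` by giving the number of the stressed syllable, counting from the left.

2

The final syllable (4, bli:n) is extrametrical; the stress domain is syllables 1–3.
Weights: 1 nu:k H, 2 fob H, 3 go L.
Heavy syllables in the domain: 1, 2. The rightmost is syllable 2 (fob).
Primary stress: syllable 2 → nu:k.ˈfob.go.bli:n.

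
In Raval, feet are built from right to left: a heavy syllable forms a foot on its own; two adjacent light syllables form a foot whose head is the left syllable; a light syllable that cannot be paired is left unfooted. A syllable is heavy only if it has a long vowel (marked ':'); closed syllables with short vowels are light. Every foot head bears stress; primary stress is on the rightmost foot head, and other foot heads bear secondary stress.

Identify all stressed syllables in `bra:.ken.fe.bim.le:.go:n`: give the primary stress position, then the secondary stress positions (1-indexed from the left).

primary 6, secondary 1, 3, 5

Weights: 1 bra: H, 2 ken L, 3 fe L, 4 bim L, 5 le: H, 6 go:n H.
Parse right to left (heavy = foot alone; LL = one foot; stranded L unfooted): (ˈbra:) ken (ˈfe.bim) (ˈle:) (ˈgo:n).
Foot heads: 1, 3, 5, 6.
Primary stress on the rightmost head = syllable 6.
Secondary stress on 1, 3, 5: ˌbra:.ken.ˌfe.bim.ˌle:.ˈgo:n.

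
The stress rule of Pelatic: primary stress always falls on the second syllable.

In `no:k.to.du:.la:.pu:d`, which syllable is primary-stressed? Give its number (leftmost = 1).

2

The word has 5 syllables; the second syllable is syllable 2 (to).
Primary stress: syllable 2 → no:k.ˈto.du:.la:.pu:d.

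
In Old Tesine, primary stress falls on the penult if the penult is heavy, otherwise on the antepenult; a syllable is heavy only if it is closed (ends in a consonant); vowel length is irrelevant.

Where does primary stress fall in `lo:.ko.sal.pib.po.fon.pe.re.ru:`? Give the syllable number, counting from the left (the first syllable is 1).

7

Weights: 7 pe L, 8 re L, 9 ru: L.
The penult (syllable 8, re) is light, so stress falls on the antepenult (syllable 7, pe).
Primary stress: syllable 7 → lo:.ko.sal.pib.po.fon.ˈpe.re.ru:.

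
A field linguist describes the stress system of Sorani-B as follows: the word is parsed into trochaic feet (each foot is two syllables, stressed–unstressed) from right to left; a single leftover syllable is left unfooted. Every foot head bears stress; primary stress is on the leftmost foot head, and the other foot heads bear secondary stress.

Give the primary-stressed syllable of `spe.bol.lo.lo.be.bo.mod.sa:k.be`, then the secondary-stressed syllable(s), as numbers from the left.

primary 2, secondary 4, 6, 8

Parse right to left into trochaic (ˈσσ) feet: spe (ˈbol.lo) (ˈlo.be) (ˈbo.mod) (ˈsa:k.be). Syllable 1 is left unfooted.
Foot heads (stressed positions): 2, 4, 6, 8.
End Rule Leftmost: primary stress on the leftmost head = syllable 2.
Secondary stress on 4, 6, 8: spe.ˈbol.lo.ˌlo.be.ˌbo.mod.ˌsa:k.be.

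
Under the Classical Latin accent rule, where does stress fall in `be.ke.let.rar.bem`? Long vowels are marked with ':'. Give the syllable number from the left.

4

Classical Latin: stress the penult if heavy (long vowel or closed), else the antepenult.
Weights: 3 let H, 4 rar H, 5 bem H.
The penult (syllable 4, rar) is heavy, so it takes stress.
Stress on syllable 4: be.ke.let.ˈrar.bem.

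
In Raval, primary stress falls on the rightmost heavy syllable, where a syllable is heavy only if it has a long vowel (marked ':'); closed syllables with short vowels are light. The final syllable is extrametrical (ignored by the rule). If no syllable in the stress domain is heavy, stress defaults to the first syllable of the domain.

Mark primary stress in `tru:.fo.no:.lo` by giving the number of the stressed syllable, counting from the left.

The final syllable (4, lo) is extrametrical; the stress domain is syllables 1–3.
Weights: 1 tru: H, 2 fo L, 3 no: H.
Heavy syllables in the domain: 1, 3. The rightmost is syllable 3 (no:).
Primary stress: syllable 3 → tru:.fo.ˈno:.lo.

3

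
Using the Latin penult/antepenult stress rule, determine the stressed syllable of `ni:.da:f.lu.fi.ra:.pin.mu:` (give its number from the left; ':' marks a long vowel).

Classical Latin: stress the penult if heavy (long vowel or closed), else the antepenult.
Weights: 5 ra: H, 6 pin H, 7 mu: H.
The penult (syllable 6, pin) is heavy, so it takes stress.
Stress on syllable 6: ni:.da:f.lu.fi.ra:.ˈpin.mu:.

6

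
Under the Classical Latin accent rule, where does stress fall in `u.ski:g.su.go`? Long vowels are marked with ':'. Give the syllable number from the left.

Classical Latin: stress the penult if heavy (long vowel or closed), else the antepenult.
Weights: 2 ski:g H, 3 su L, 4 go L.
The penult (syllable 3, su) is light, so stress falls on the antepenult (syllable 2, ski:g).
Stress on syllable 2: u.ˈski:g.su.go.

2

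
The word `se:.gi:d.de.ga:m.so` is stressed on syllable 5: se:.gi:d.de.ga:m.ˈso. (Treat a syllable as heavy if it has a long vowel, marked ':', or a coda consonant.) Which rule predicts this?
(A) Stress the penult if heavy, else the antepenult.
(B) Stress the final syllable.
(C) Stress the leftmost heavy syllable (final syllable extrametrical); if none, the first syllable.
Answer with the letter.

Rule A → syllable 4 (observed: 5).
Rule B → syllable 5 ✓.
Rule C → syllable 1 (observed: 5).

B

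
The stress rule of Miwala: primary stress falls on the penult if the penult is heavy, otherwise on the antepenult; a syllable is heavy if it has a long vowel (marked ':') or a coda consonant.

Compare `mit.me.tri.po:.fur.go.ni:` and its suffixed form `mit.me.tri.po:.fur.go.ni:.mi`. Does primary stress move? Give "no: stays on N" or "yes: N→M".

yes: 5→7

Base `mit.me.tri.po:.fur.go.ni:` (7 syllables):
  Weights: 5 fur H, 6 go L, 7 ni: H.
  The penult (syllable 6, go) is light, so stress falls on the antepenult (syllable 5, fur).
  → primary stress on syllable 5.
Suffixed `mit.me.tri.po:.fur.go.ni:.mi` (8 syllables):
  Weights: 6 go L, 7 ni: H, 8 mi L.
  The penult (syllable 7, ni:) is heavy, so it takes stress.
  → primary stress on syllable 7.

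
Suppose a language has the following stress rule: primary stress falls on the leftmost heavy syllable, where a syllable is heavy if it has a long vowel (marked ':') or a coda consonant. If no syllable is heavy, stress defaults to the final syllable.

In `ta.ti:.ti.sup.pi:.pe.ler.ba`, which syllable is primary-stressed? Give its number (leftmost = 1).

2

Weights: 1 ta L, 2 ti: H, 3 ti L, 4 sup H, 5 pi: H, 6 pe L, 7 ler H, 8 ba L.
Heavy syllables in the domain: 2, 4, 5, 7. The leftmost is syllable 2 (ti:).
Primary stress: syllable 2 → ta.ˈti:.ti.sup.pi:.pe.ler.ba.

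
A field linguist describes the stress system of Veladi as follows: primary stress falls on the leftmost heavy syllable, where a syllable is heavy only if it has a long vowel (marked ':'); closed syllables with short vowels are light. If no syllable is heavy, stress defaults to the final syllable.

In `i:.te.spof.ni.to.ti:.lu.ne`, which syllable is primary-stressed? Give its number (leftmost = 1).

1

Weights: 1 i: H, 2 te L, 3 spof L, 4 ni L, 5 to L, 6 ti: H, 7 lu L, 8 ne L.
Heavy syllables in the domain: 1, 6. The leftmost is syllable 1 (i:).
Primary stress: syllable 1 → ˈi:.te.spof.ni.to.ti:.lu.ne.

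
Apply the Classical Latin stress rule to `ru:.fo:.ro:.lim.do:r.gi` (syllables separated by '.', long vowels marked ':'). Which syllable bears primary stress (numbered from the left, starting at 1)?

Classical Latin: stress the penult if heavy (long vowel or closed), else the antepenult.
Weights: 4 lim H, 5 do:r H, 6 gi L.
The penult (syllable 5, do:r) is heavy, so it takes stress.
Stress on syllable 5: ru:.fo:.ro:.lim.ˈdo:r.gi.

5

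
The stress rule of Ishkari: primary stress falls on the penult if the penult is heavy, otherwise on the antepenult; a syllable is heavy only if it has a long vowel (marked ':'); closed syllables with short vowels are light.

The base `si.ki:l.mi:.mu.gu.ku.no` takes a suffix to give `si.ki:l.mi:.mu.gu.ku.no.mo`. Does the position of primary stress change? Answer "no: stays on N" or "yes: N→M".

yes: 5→6

Base `si.ki:l.mi:.mu.gu.ku.no` (7 syllables):
  Weights: 5 gu L, 6 ku L, 7 no L.
  The penult (syllable 6, ku) is light, so stress falls on the antepenult (syllable 5, gu).
  → primary stress on syllable 5.
Suffixed `si.ki:l.mi:.mu.gu.ku.no.mo` (8 syllables):
  Weights: 6 ku L, 7 no L, 8 mo L.
  The penult (syllable 7, no) is light, so stress falls on the antepenult (syllable 6, ku).
  → primary stress on syllable 6.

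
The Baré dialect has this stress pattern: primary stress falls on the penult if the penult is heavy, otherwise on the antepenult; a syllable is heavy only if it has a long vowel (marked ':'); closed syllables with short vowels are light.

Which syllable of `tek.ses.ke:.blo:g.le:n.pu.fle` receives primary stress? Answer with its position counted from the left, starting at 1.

Weights: 5 le:n H, 6 pu L, 7 fle L.
The penult (syllable 6, pu) is light, so stress falls on the antepenult (syllable 5, le:n).
Primary stress: syllable 5 → tek.ses.ke:.blo:g.ˈle:n.pu.fle.

5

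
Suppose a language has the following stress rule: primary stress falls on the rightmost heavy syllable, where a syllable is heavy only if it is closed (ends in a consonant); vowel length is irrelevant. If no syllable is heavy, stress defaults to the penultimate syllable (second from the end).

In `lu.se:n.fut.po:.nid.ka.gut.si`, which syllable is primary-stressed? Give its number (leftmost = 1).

Weights: 1 lu L, 2 se:n H, 3 fut H, 4 po: L, 5 nid H, 6 ka L, 7 gut H, 8 si L.
Heavy syllables in the domain: 2, 3, 5, 7. The rightmost is syllable 7 (gut).
Primary stress: syllable 7 → lu.se:n.fut.po:.nid.ka.ˈgut.si.

7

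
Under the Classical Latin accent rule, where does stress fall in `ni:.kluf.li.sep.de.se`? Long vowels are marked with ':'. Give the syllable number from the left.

Classical Latin: stress the penult if heavy (long vowel or closed), else the antepenult.
Weights: 4 sep H, 5 de L, 6 se L.
The penult (syllable 5, de) is light, so stress falls on the antepenult (syllable 4, sep).
Stress on syllable 4: ni:.kluf.li.ˈsep.de.se.

4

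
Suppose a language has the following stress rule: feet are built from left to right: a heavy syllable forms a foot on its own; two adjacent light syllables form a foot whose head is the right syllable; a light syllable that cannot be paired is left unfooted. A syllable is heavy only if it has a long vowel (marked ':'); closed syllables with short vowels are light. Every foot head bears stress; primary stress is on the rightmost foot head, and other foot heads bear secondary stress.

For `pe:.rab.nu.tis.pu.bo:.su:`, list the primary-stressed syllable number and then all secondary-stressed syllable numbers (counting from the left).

primary 7, secondary 1, 3, 5, 6

Weights: 1 pe: H, 2 rab L, 3 nu L, 4 tis L, 5 pu L, 6 bo: H, 7 su: H.
Parse left to right (heavy = foot alone; LL = one foot; stranded L unfooted): (ˈpe:) (rab.ˈnu) (tis.ˈpu) (ˈbo:) (ˈsu:).
Foot heads: 1, 3, 5, 6, 7.
Primary stress on the rightmost head = syllable 7.
Secondary stress on 1, 3, 5, 6: ˌpe:.rab.ˌnu.tis.ˌpu.ˌbo:.ˈsu:.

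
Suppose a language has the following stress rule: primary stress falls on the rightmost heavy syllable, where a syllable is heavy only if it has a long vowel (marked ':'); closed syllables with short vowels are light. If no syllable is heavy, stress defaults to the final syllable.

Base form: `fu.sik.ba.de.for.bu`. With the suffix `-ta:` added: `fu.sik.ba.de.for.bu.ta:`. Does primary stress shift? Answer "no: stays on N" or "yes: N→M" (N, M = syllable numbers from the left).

yes: 6→7

Base `fu.sik.ba.de.for.bu` (6 syllables):
  Weights: 1 fu L, 2 sik L, 3 ba L, 4 de L, 5 for L, 6 bu L.
  No heavy syllable in the domain; default to the final syllable = syllable 6.
  → primary stress on syllable 6.
Suffixed `fu.sik.ba.de.for.bu.ta:` (7 syllables):
  Weights: 1 fu L, 2 sik L, 3 ba L, 4 de L, 5 for L, 6 bu L, 7 ta: H.
  Heavy syllables in the domain: 7. The rightmost is syllable 7 (ta:).
  → primary stress on syllable 7.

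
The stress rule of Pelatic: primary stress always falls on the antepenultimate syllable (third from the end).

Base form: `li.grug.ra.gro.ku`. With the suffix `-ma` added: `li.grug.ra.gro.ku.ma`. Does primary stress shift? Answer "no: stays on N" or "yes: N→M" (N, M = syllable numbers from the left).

Base `li.grug.ra.gro.ku` (5 syllables):
  The word has 5 syllables; the antepenultimate syllable (third from the end) is syllable 3 (ra).
  → primary stress on syllable 3.
Suffixed `li.grug.ra.gro.ku.ma` (6 syllables):
  The word has 6 syllables; the antepenultimate syllable (third from the end) is syllable 4 (gro).
  → primary stress on syllable 4.

yes: 3→4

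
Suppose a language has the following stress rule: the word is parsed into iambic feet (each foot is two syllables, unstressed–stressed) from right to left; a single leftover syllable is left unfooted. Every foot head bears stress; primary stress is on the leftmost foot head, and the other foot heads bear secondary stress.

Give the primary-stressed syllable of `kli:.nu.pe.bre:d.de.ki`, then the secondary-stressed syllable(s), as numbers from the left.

primary 2, secondary 4, 6

Parse right to left into iambic (σˈσ) feet: (kli:.ˈnu) (pe.ˈbre:d) (de.ˈki).
Foot heads (stressed positions): 2, 4, 6.
End Rule Leftmost: primary stress on the leftmost head = syllable 2.
Secondary stress on 4, 6: kli:.ˈnu.pe.ˌbre:d.de.ˌki.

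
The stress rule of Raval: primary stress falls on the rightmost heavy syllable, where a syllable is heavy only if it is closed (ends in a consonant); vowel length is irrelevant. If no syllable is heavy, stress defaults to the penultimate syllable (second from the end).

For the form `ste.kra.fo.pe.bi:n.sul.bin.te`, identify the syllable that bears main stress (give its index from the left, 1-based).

Weights: 1 ste L, 2 kra L, 3 fo L, 4 pe L, 5 bi:n H, 6 sul H, 7 bin H, 8 te L.
Heavy syllables in the domain: 5, 6, 7. The rightmost is syllable 7 (bin).
Primary stress: syllable 7 → ste.kra.fo.pe.bi:n.sul.ˈbin.te.

7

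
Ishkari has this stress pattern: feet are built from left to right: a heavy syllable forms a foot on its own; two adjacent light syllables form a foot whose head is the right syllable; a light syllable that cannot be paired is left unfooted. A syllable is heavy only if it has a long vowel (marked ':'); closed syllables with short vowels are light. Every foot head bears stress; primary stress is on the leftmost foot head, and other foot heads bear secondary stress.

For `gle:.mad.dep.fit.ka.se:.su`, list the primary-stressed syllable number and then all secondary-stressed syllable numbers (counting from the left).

primary 1, secondary 3, 5, 6

Weights: 1 gle: H, 2 mad L, 3 dep L, 4 fit L, 5 ka L, 6 se: H, 7 su L.
Parse left to right (heavy = foot alone; LL = one foot; stranded L unfooted): (ˈgle:) (mad.ˈdep) (fit.ˈka) (ˈse:) su.
Foot heads: 1, 3, 5, 6.
Primary stress on the leftmost head = syllable 1.
Secondary stress on 3, 5, 6: ˈgle:.mad.ˌdep.fit.ˌka.ˌse:.su.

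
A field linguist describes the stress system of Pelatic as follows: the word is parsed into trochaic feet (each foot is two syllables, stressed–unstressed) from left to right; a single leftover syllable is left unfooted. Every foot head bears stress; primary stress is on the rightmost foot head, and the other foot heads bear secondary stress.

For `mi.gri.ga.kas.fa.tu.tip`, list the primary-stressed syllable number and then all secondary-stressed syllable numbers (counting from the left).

Parse left to right into trochaic (ˈσσ) feet: (ˈmi.gri) (ˈga.kas) (ˈfa.tu) tip. Syllable 7 is left unfooted.
Foot heads (stressed positions): 1, 3, 5.
End Rule Rightmost: primary stress on the rightmost head = syllable 5.
Secondary stress on 1, 3: ˌmi.gri.ˌga.kas.ˈfa.tu.tip.

primary 5, secondary 1, 3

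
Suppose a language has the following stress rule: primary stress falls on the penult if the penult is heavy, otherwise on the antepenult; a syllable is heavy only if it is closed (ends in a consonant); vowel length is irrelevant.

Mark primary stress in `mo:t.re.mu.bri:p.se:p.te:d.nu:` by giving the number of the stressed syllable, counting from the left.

Weights: 5 se:p H, 6 te:d H, 7 nu: L.
The penult (syllable 6, te:d) is heavy, so it takes stress.
Primary stress: syllable 6 → mo:t.re.mu.bri:p.se:p.ˈte:d.nu:.

6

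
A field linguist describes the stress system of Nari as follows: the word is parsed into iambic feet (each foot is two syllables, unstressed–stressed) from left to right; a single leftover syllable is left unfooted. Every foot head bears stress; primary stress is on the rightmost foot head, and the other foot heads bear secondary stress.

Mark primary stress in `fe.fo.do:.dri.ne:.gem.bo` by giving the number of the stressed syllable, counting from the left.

Parse left to right into iambic (σˈσ) feet: (fe.ˈfo) (do:.ˈdri) (ne:.ˈgem) bo. Syllable 7 is left unfooted.
Foot heads (stressed positions): 2, 4, 6.
End Rule Rightmost: primary stress on the rightmost head = syllable 6.
Primary stress: syllable 6 → fe.fo.do:.dri.ne:.ˈgem.bo.

6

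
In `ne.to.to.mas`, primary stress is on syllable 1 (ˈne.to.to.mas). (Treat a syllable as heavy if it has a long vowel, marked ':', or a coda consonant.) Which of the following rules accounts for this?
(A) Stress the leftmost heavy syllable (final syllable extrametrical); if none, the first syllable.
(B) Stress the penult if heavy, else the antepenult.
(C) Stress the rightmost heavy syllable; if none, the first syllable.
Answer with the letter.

Rule A → syllable 1 ✓.
Rule B → syllable 2 (observed: 1).
Rule C → syllable 4 (observed: 1).

A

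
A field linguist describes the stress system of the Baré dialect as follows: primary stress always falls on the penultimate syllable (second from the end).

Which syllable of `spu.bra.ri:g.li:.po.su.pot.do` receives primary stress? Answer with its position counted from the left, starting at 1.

The word has 8 syllables; the penultimate syllable (second from the end) is syllable 7 (pot).
Primary stress: syllable 7 → spu.bra.ri:g.li:.po.su.ˈpot.do.

7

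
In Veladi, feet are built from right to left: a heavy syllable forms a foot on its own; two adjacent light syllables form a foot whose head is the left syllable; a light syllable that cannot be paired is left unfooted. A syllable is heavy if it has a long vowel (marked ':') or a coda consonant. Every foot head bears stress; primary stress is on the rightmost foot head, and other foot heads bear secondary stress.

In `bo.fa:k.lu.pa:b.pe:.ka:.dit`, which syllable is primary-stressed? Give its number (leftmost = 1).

7

Weights: 1 bo L, 2 fa:k H, 3 lu L, 4 pa:b H, 5 pe: H, 6 ka: H, 7 dit H.
Parse right to left (heavy = foot alone; LL = one foot; stranded L unfooted): bo (ˈfa:k) lu (ˈpa:b) (ˈpe:) (ˈka:) (ˈdit).
Foot heads: 2, 4, 5, 6, 7.
Primary stress on the rightmost head = syllable 7.
Primary stress: syllable 7 → bo.fa:k.lu.pa:b.pe:.ka:.ˈdit.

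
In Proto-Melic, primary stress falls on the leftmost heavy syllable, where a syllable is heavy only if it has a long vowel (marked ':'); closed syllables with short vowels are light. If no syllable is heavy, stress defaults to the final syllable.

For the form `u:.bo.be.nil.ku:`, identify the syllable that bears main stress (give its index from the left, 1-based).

Weights: 1 u: H, 2 bo L, 3 be L, 4 nil L, 5 ku: H.
Heavy syllables in the domain: 1, 5. The leftmost is syllable 1 (u:).
Primary stress: syllable 1 → ˈu:.bo.be.nil.ku:.

1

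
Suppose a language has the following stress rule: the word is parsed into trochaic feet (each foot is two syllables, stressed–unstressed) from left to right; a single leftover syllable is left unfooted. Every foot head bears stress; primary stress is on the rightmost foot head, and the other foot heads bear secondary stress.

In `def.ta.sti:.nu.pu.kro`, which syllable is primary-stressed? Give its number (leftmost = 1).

5

Parse left to right into trochaic (ˈσσ) feet: (ˈdef.ta) (ˈsti:.nu) (ˈpu.kro).
Foot heads (stressed positions): 1, 3, 5.
End Rule Rightmost: primary stress on the rightmost head = syllable 5.
Primary stress: syllable 5 → def.ta.sti:.nu.ˈpu.kro.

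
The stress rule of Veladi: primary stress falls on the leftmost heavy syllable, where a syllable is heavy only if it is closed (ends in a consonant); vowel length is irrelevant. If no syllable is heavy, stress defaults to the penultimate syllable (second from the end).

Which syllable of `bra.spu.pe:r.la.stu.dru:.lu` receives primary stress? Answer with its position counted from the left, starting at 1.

Weights: 1 bra L, 2 spu L, 3 pe:r H, 4 la L, 5 stu L, 6 dru: L, 7 lu L.
Heavy syllables in the domain: 3. The leftmost is syllable 3 (pe:r).
Primary stress: syllable 3 → bra.spu.ˈpe:r.la.stu.dru:.lu.

3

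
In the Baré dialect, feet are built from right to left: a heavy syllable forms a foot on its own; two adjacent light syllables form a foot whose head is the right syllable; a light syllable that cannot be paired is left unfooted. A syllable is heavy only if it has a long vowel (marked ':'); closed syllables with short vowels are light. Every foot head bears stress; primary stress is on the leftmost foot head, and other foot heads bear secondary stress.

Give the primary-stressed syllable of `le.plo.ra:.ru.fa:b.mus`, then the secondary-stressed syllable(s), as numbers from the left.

Weights: 1 le L, 2 plo L, 3 ra: H, 4 ru L, 5 fa:b H, 6 mus L.
Parse right to left (heavy = foot alone; LL = one foot; stranded L unfooted): (le.ˈplo) (ˈra:) ru (ˈfa:b) mus.
Foot heads: 2, 3, 5.
Primary stress on the leftmost head = syllable 2.
Secondary stress on 3, 5: le.ˈplo.ˌra:.ru.ˌfa:b.mus.

primary 2, secondary 3, 5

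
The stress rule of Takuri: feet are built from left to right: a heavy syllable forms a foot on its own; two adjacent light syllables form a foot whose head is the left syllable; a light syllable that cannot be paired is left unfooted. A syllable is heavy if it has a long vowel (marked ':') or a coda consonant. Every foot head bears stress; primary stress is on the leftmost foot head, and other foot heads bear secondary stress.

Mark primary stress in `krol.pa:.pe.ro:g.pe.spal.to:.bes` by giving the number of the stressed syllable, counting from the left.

Weights: 1 krol H, 2 pa: H, 3 pe L, 4 ro:g H, 5 pe L, 6 spal H, 7 to: H, 8 bes H.
Parse left to right (heavy = foot alone; LL = one foot; stranded L unfooted): (ˈkrol) (ˈpa:) pe (ˈro:g) pe (ˈspal) (ˈto:) (ˈbes).
Foot heads: 1, 2, 4, 6, 7, 8.
Primary stress on the leftmost head = syllable 1.
Primary stress: syllable 1 → ˈkrol.pa:.pe.ro:g.pe.spal.to:.bes.

1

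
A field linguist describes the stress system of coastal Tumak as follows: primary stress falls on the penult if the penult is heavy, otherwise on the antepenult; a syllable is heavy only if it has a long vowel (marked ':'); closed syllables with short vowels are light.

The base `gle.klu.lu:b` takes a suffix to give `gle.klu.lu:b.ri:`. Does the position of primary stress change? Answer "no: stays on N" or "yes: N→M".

yes: 1→3

Base `gle.klu.lu:b` (3 syllables):
  Weights: 1 gle L, 2 klu L, 3 lu:b H.
  The penult (syllable 2, klu) is light, so stress falls on the antepenult (syllable 1, gle).
  → primary stress on syllable 1.
Suffixed `gle.klu.lu:b.ri:` (4 syllables):
  Weights: 2 klu L, 3 lu:b H, 4 ri: H.
  The penult (syllable 3, lu:b) is heavy, so it takes stress.
  → primary stress on syllable 3.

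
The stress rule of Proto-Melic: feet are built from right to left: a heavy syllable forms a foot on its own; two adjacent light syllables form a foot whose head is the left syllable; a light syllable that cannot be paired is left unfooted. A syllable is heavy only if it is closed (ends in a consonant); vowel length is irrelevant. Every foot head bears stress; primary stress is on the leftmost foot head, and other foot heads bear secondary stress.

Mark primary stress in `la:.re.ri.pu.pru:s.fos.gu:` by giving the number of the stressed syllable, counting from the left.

Weights: 1 la: L, 2 re L, 3 ri L, 4 pu L, 5 pru:s H, 6 fos H, 7 gu: L.
Parse right to left (heavy = foot alone; LL = one foot; stranded L unfooted): (ˈla:.re) (ˈri.pu) (ˈpru:s) (ˈfos) gu:.
Foot heads: 1, 3, 5, 6.
Primary stress on the leftmost head = syllable 1.
Primary stress: syllable 1 → ˈla:.re.ri.pu.pru:s.fos.gu:.

1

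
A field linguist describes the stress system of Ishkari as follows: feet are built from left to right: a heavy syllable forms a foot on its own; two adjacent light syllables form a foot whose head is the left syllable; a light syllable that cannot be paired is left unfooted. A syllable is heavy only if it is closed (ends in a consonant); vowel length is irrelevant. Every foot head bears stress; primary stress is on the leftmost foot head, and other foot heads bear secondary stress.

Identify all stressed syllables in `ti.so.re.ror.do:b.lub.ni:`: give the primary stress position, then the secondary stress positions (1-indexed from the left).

primary 1, secondary 4, 5, 6

Weights: 1 ti L, 2 so L, 3 re L, 4 ror H, 5 do:b H, 6 lub H, 7 ni: L.
Parse left to right (heavy = foot alone; LL = one foot; stranded L unfooted): (ˈti.so) re (ˈror) (ˈdo:b) (ˈlub) ni:.
Foot heads: 1, 4, 5, 6.
Primary stress on the leftmost head = syllable 1.
Secondary stress on 4, 5, 6: ˈti.so.re.ˌror.ˌdo:b.ˌlub.ni:.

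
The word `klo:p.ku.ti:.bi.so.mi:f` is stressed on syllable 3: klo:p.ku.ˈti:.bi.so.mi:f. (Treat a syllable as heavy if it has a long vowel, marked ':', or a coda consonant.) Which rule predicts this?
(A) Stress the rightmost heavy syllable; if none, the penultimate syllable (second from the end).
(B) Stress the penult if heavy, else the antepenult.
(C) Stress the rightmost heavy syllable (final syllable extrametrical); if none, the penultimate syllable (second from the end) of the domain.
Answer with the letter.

Rule A → syllable 6 (observed: 3).
Rule B → syllable 4 (observed: 3).
Rule C → syllable 3 ✓.

C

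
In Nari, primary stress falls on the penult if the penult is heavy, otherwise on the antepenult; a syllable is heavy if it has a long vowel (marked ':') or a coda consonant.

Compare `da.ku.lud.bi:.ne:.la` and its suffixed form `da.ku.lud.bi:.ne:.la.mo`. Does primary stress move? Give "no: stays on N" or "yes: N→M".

Base `da.ku.lud.bi:.ne:.la` (6 syllables):
  Weights: 4 bi: H, 5 ne: H, 6 la L.
  The penult (syllable 5, ne:) is heavy, so it takes stress.
  → primary stress on syllable 5.
Suffixed `da.ku.lud.bi:.ne:.la.mo` (7 syllables):
  Weights: 5 ne: H, 6 la L, 7 mo L.
  The penult (syllable 6, la) is light, so stress falls on the antepenult (syllable 5, ne:).
  → primary stress on syllable 5.

no: stays on 5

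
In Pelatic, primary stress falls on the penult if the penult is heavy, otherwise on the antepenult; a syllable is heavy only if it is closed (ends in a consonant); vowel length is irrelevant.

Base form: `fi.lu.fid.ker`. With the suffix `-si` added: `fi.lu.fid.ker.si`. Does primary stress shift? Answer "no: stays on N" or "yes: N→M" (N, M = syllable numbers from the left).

yes: 3→4

Base `fi.lu.fid.ker` (4 syllables):
  Weights: 2 lu L, 3 fid H, 4 ker H.
  The penult (syllable 3, fid) is heavy, so it takes stress.
  → primary stress on syllable 3.
Suffixed `fi.lu.fid.ker.si` (5 syllables):
  Weights: 3 fid H, 4 ker H, 5 si L.
  The penult (syllable 4, ker) is heavy, so it takes stress.
  → primary stress on syllable 4.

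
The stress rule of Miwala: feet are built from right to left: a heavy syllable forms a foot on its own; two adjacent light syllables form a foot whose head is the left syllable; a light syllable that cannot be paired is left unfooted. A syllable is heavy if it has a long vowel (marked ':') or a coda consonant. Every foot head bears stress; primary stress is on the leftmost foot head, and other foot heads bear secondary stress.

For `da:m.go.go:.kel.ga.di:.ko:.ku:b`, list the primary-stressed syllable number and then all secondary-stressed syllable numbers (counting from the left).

primary 1, secondary 3, 4, 6, 7, 8

Weights: 1 da:m H, 2 go L, 3 go: H, 4 kel H, 5 ga L, 6 di: H, 7 ko: H, 8 ku:b H.
Parse right to left (heavy = foot alone; LL = one foot; stranded L unfooted): (ˈda:m) go (ˈgo:) (ˈkel) ga (ˈdi:) (ˈko:) (ˈku:b).
Foot heads: 1, 3, 4, 6, 7, 8.
Primary stress on the leftmost head = syllable 1.
Secondary stress on 3, 4, 6, 7, 8: ˈda:m.go.ˌgo:.ˌkel.ga.ˌdi:.ˌko:.ˌku:b.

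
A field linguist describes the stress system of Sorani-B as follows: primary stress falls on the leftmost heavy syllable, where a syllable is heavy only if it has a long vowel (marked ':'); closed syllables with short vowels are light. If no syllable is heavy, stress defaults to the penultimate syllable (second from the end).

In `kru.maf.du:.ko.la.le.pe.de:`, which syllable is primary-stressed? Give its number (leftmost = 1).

Weights: 1 kru L, 2 maf L, 3 du: H, 4 ko L, 5 la L, 6 le L, 7 pe L, 8 de: H.
Heavy syllables in the domain: 3, 8. The leftmost is syllable 3 (du:).
Primary stress: syllable 3 → kru.maf.ˈdu:.ko.la.le.pe.de:.

3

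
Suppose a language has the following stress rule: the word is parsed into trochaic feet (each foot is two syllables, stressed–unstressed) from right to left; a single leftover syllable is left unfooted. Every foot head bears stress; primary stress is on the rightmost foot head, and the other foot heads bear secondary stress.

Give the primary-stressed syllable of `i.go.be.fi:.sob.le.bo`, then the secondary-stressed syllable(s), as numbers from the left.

Parse right to left into trochaic (ˈσσ) feet: i (ˈgo.be) (ˈfi:.sob) (ˈle.bo). Syllable 1 is left unfooted.
Foot heads (stressed positions): 2, 4, 6.
End Rule Rightmost: primary stress on the rightmost head = syllable 6.
Secondary stress on 2, 4: i.ˌgo.be.ˌfi:.sob.ˈle.bo.

primary 6, secondary 2, 4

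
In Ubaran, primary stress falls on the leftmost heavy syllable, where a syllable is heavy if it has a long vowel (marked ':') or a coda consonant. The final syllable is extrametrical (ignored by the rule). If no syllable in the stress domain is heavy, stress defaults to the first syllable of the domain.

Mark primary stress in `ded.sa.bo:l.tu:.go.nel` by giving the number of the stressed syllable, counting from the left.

The final syllable (6, nel) is extrametrical; the stress domain is syllables 1–5.
Weights: 1 ded H, 2 sa L, 3 bo:l H, 4 tu: H, 5 go L.
Heavy syllables in the domain: 1, 3, 4. The leftmost is syllable 1 (ded).
Primary stress: syllable 1 → ˈded.sa.bo:l.tu:.go.nel.

1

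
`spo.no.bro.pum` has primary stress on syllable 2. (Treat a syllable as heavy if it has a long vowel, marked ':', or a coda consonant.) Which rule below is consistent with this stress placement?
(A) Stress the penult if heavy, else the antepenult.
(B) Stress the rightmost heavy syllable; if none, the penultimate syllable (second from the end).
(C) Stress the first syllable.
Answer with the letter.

Rule A → syllable 2 ✓.
Rule B → syllable 4 (observed: 2).
Rule C → syllable 1 (observed: 2).

A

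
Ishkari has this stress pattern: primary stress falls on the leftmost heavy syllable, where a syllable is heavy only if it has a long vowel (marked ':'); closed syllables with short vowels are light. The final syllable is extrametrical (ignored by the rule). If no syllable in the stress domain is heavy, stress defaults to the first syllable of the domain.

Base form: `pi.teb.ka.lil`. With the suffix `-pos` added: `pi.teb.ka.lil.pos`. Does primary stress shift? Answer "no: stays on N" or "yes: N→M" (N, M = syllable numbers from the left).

Base `pi.teb.ka.lil` (4 syllables):
  The final syllable (4, lil) is extrametrical; the stress domain is syllables 1–3.
  Weights: 1 pi L, 2 teb L, 3 ka L.
  No heavy syllable in the domain; default to the first syllable of the domain = syllable 1.
  → primary stress on syllable 1.
Suffixed `pi.teb.ka.lil.pos` (5 syllables):
  The final syllable (5, pos) is extrametrical; the stress domain is syllables 1–4.
  Weights: 1 pi L, 2 teb L, 3 ka L, 4 lil L.
  No heavy syllable in the domain; default to the first syllable of the domain = syllable 1.
  → primary stress on syllable 1.

no: stays on 1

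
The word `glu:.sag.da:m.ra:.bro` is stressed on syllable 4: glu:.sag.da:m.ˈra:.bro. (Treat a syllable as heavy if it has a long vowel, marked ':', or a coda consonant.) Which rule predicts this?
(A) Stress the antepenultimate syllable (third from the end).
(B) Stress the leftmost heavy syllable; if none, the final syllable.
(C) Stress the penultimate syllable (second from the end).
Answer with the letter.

C

Rule A → syllable 3 (observed: 4).
Rule B → syllable 1 (observed: 4).
Rule C → syllable 4 ✓.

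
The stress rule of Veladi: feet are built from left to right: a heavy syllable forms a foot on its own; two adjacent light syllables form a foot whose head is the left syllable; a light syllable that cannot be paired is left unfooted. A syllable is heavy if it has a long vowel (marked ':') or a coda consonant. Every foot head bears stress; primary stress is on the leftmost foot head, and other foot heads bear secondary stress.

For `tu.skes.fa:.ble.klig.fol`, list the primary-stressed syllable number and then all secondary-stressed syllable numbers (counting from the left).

Weights: 1 tu L, 2 skes H, 3 fa: H, 4 ble L, 5 klig H, 6 fol H.
Parse left to right (heavy = foot alone; LL = one foot; stranded L unfooted): tu (ˈskes) (ˈfa:) ble (ˈklig) (ˈfol).
Foot heads: 2, 3, 5, 6.
Primary stress on the leftmost head = syllable 2.
Secondary stress on 3, 5, 6: tu.ˈskes.ˌfa:.ble.ˌklig.ˌfol.

primary 2, secondary 3, 5, 6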